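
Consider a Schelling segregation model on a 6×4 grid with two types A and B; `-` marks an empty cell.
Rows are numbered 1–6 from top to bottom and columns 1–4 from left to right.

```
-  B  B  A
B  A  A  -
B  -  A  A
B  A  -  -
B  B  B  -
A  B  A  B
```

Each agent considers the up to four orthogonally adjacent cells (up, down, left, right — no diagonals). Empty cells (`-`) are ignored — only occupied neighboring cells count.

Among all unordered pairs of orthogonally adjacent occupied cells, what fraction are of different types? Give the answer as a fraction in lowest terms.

11/21

Scan each occupied cell's neighbors to the right and below so each pair is counted once.
From row 1: 3 unlike of 4 pairs (running 3/4).
From row 2: 1 unlike of 4 pairs (running 4/8).
From row 3: 0 unlike of 2 pairs (running 4/10).
From row 4: 2 unlike of 3 pairs (running 6/13).
From row 5: 2 unlike of 5 pairs (running 8/18).
From row 6: 3 unlike of 3 pairs (running 11/21).
Total adjacent occupied pairs: 21; unlike-type pairs: 11.
11/21 is already in lowest terms.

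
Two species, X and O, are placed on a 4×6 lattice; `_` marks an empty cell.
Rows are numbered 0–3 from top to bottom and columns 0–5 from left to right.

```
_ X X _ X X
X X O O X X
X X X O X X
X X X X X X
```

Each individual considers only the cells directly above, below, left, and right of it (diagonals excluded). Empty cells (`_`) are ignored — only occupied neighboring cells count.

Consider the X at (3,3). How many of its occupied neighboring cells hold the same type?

Occupied neighbors of (3,3): (2,3)=O, (3,2)=X, (3,4)=X.
Same type (X): 2 of 3.

2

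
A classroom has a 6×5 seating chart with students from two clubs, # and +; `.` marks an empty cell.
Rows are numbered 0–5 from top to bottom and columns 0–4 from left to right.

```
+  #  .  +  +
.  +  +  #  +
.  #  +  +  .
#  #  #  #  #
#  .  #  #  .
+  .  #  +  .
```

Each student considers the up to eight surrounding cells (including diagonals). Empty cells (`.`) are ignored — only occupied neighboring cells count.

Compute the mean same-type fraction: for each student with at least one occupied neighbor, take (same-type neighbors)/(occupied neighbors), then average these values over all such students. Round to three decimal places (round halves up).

(0,0)+ 1/2
(0,1)# 0/3
(0,3)+ 3/4
(0,4)+ 2/3
(1,1)+ 3/5
(1,2)+ 4/7
(1,3)# 0/6
(1,4)+ 3/4
(2,1)# 3/6
(2,2)+ 3/8
(2,3)+ 3/7
(3,0)# 3/3
(3,1)# 5/6
(3,2)# 5/7
(3,3)# 4/6
(3,4)# 2/3
(4,0)# 2/3
(4,2)# 5/6
(4,3)# 5/6
(5,0)+ 0/1
(5,2)# 2/3
(5,3)+ 0/3
Sum over 22 students: 1/2 + 0/3 + 3/4 + 2/3 + 3/5 + 4/7 + 0/6 + 3/4 + 3/6 + 3/8 + 3/7 + 3/3 + 5/6 + 5/7 + 4/6 + 2/3 + 2/3 + 5/6 + 5/6 + 0/1 + 2/3 + 0/3 = 10099/840; mean = 10099/840 ÷ 22 = 10099/18480 = 0.546482… → 0.546.

0.546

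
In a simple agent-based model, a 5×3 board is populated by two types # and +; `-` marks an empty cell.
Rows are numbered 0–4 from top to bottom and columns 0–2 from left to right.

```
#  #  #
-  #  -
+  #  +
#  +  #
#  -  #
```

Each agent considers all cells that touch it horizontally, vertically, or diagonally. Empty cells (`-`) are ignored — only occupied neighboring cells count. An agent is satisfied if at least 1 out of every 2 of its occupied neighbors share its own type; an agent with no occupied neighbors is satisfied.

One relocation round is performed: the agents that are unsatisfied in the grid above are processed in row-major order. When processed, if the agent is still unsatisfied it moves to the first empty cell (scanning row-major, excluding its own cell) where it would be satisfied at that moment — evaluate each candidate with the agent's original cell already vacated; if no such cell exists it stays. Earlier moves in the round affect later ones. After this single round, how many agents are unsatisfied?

3

Initially unsatisfied (in order): (2,0), (2,2), (3,1).
  (2,0): no empty cell satisfies it; stays.
  (2,2): no empty cell satisfies it; stays.
  (3,1): no empty cell satisfies it; stays.
Resulting grid:
# # #
- # -
+ # +
# + #
# - #
Unsatisfied now: (2,0), (2,2), (3,1).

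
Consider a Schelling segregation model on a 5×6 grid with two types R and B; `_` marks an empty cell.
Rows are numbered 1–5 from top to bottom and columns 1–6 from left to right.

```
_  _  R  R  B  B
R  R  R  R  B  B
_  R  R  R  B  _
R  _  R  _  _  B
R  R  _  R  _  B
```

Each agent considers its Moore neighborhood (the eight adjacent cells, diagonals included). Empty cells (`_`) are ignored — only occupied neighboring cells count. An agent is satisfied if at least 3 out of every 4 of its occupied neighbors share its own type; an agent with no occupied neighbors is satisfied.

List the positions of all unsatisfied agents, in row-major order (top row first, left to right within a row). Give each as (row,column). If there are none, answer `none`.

(1,3)R 4/4 ok
(1,4)R 3/5 unhappy
(1,5)B 3/5 unhappy
(1,6)B 3/3 ok
(2,1)R 2/2 ok
(2,2)R 5/5 ok
(2,3)R 7/7 ok
(2,4)R 5/8 unhappy
(2,5)B 4/7 unhappy
(2,6)B 4/4 ok
(3,2)R 6/6 ok
(3,3)R 6/6 ok
(3,4)R 4/6 unhappy
(3,5)B 3/5 unhappy
(4,1)R 3/3 ok
(4,3)R 5/5 ok
(4,6)B 2/2 ok
(5,1)R 2/2 ok
(5,2)R 3/3 ok
(5,4)R 1/1 ok
(5,6)B 1/1 ok

(1,4), (1,5), (2,4), (2,5), (3,4), (3,5)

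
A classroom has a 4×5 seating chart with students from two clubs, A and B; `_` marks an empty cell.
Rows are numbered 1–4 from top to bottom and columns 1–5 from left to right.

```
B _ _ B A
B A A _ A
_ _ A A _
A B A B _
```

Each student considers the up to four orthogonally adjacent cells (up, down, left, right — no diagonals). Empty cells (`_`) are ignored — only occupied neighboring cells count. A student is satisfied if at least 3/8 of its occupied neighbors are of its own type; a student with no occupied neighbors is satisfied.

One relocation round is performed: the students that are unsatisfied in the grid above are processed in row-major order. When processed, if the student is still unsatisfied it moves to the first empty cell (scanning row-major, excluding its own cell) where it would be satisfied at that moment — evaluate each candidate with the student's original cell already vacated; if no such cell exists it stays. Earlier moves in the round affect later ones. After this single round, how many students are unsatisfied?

2

Initially unsatisfied (in order): (1,4), (4,1), (4,2), (4,3), (4,4).
  (1,4) → (1,2).
  (4,1) → (1,3).
  (4,2) → (3,1).
  (4,3): now satisfied by earlier moves; stays.
  (4,4) → (4,1).
Resulting grid:
B B A _ A
B A A _ A
B _ A A _
B _ A _ _
Unsatisfied now: (1,2), (2,2).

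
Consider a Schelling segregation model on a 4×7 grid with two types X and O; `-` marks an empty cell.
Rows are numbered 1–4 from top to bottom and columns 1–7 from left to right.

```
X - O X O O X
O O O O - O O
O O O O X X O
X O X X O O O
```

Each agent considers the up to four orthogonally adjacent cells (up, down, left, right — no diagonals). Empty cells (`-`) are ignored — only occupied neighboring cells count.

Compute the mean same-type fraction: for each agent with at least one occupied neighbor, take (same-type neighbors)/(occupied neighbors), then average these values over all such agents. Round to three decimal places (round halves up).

0.519

(1,1)X 0/1
(1,3)O 1/2
(1,4)X 0/3
(1,5)O 1/2
(1,6)O 2/3
(1,7)X 0/2
(2,1)O 2/3
(2,2)O 3/3
(2,3)O 4/4
(2,4)O 2/3
(2,6)O 2/3
(2,7)O 2/3
(3,1)O 2/3
(3,2)O 4/4
(3,3)O 3/4
(3,4)O 2/4
(3,5)X 1/3
(3,6)X 1/4
(3,7)O 2/3
(4,1)X 0/2
(4,2)O 1/3
(4,3)X 1/3
(4,4)X 1/3
(4,5)O 1/3
(4,6)O 2/3
(4,7)O 2/2
Sum over 26 agents: 0/1 + 1/2 + 0/3 + 1/2 + 2/3 + 0/2 + 2/3 + 3/3 + 4/4 + 2/3 + 2/3 + 2/3 + 2/3 + 4/4 + 3/4 + 2/4 + 1/3 + 1/4 + 2/3 + 0/2 + 1/3 + 1/3 + 1/3 + 1/3 + 2/3 + 2/2 = 27/2; mean = 27/2 ÷ 26 = 27/52 = 0.519230… → 0.519.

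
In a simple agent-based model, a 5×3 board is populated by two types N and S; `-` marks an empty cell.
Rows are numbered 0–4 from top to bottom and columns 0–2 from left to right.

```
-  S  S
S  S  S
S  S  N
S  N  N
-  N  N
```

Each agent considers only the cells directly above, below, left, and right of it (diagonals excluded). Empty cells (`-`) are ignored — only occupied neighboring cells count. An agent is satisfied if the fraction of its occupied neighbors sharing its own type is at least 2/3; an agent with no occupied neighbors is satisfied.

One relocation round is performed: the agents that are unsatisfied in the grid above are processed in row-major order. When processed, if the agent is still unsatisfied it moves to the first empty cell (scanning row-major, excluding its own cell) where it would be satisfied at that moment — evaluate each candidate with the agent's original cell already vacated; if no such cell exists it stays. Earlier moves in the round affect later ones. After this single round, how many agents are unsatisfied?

2

Initially unsatisfied (in order): (2,1), (2,2), (3,0), (3,1).
  (2,1) → (0,0).
  (2,2): no empty cell satisfies it; stays.
  (3,0): no empty cell satisfies it; stays.
  (3,1): now satisfied by earlier moves; stays.
Resulting grid:
S S S
S S S
S - N
S N N
- N N
Unsatisfied now: (2,2), (3,0).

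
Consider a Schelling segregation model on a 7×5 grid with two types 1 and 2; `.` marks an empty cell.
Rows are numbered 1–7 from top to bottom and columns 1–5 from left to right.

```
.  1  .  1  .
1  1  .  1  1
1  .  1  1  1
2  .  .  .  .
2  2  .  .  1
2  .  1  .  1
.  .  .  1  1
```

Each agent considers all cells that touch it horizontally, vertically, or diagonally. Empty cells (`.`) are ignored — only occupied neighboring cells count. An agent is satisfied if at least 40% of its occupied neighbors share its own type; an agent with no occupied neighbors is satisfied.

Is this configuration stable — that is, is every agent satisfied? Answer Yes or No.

(1,2)1 2/2 ✓
(1,4)1 2/2 ✓
(2,1)1 3/3 ✓
(2,2)1 4/4 ✓
(2,4)1 5/5 ✓
(2,5)1 4/4 ✓
(3,1)1 2/3 ✓
(3,3)1 3/3 ✓
(3,4)1 4/4 ✓
(3,5)1 3/3 ✓
(4,1)2 2/3 ✓
(5,1)2 3/3 ✓
(5,2)2 3/4 ✓
(5,5)1 1/1 ✓
(6,1)2 2/2 ✓
(6,3)1 1/2 ✓
(6,5)1 3/3 ✓
(7,4)1 3/3 ✓
(7,5)1 2/2 ✓
All meet the threshold, so the configuration is stable.

Yes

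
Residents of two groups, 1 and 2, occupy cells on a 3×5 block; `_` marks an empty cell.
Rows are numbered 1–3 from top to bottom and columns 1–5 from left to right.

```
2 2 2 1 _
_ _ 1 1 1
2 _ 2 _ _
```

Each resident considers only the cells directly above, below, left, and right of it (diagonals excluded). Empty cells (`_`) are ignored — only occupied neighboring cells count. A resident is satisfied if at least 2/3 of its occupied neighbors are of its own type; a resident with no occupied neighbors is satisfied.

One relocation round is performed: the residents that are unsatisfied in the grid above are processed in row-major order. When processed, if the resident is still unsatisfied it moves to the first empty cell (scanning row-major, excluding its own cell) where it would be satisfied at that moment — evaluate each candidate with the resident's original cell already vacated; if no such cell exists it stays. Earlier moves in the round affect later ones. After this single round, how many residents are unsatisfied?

Initially unsatisfied (in order): (1,3), (1,4), (2,3), (3,3).
  (1,3) → (2,1).
  (1,4): now satisfied by earlier moves; stays.
  (2,3) → (1,5).
  (3,3): now satisfied by earlier moves; stays.
Resulting grid:
2 2 _ 1 1
2 _ _ 1 1
2 _ 2 _ _
All satisfied now.

0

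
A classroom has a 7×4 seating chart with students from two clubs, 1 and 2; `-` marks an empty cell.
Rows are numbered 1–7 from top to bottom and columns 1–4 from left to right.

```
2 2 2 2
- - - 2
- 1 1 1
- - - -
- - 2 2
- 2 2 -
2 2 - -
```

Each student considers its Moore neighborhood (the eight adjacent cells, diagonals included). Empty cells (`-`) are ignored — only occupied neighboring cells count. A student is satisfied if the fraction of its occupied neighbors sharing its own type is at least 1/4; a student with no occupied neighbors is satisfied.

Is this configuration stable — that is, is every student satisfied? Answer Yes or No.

Yes

(1,1)2 1/1 satisfied
(1,2)2 2/2 satisfied
(1,3)2 3/3 satisfied
(1,4)2 2/2 satisfied
(2,4)2 2/4 satisfied
(3,2)1 1/1 satisfied
(3,3)1 2/3 satisfied
(3,4)1 1/2 satisfied
(5,3)2 3/3 satisfied
(5,4)2 2/2 satisfied
(6,2)2 4/4 satisfied
(6,3)2 4/4 satisfied
(7,1)2 2/2 satisfied
(7,2)2 3/3 satisfied
All meet the threshold, so the configuration is stable.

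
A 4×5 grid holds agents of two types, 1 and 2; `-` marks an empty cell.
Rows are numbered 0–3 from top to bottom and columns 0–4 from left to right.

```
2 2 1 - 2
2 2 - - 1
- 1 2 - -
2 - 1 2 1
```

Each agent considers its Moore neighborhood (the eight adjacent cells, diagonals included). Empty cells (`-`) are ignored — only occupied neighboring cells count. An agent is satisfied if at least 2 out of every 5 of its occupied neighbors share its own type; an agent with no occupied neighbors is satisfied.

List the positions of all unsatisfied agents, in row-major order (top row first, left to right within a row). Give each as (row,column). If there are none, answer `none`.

(0,2), (0,4), (1,4), (2,1), (3,0), (3,2), (3,3), (3,4)

(0,0)2 3/3 satisfied
(0,1)2 3/4 satisfied
(0,2)1 0/2 not
(0,4)2 0/1 not
(1,0)2 3/4 satisfied
(1,1)2 4/6 satisfied
(1,4)1 0/1 not
(2,1)1 1/5 not
(2,2)2 2/4 satisfied
(3,0)2 0/1 not
(3,2)1 1/3 not
(3,3)2 1/3 not
(3,4)1 0/1 not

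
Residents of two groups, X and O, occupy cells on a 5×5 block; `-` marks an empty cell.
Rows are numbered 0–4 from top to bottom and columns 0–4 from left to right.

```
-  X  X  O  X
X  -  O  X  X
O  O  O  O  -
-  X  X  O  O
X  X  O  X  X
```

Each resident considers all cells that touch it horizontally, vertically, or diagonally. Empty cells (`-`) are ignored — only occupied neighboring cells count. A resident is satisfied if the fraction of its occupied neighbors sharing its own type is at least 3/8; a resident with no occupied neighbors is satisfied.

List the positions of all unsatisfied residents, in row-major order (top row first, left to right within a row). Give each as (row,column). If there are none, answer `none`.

(0,3), (1,0), (2,0), (4,2), (4,4)

(0,1)X 2/3 ok
(0,2)X 2/4 ok
(0,3)O 1/5 unhappy
(0,4)X 2/3 ok
(1,0)X 1/3 unhappy
(1,2)O 4/7 ok
(1,3)X 3/7 ok
(1,4)X 2/4 ok
(2,0)O 1/3 unhappy
(2,1)O 3/6 ok
(2,2)O 4/7 ok
(2,3)O 4/7 ok
(3,1)X 3/7 ok
(3,2)X 3/8 ok
(3,3)O 4/7 ok
(3,4)O 2/4 ok
(4,0)X 2/2 ok
(4,1)X 3/4 ok
(4,2)O 1/5 unhappy
(4,3)X 2/5 ok
(4,4)X 1/3 unhappy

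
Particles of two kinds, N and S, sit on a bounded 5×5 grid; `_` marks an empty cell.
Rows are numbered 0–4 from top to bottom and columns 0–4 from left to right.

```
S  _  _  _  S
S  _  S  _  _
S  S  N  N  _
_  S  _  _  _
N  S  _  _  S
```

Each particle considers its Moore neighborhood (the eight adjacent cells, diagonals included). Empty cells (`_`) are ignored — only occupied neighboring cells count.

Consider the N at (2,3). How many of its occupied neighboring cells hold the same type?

1

Occupied neighbors of (2,3): (1,2)=S, (2,2)=N.
Same type (N): 1 of 2.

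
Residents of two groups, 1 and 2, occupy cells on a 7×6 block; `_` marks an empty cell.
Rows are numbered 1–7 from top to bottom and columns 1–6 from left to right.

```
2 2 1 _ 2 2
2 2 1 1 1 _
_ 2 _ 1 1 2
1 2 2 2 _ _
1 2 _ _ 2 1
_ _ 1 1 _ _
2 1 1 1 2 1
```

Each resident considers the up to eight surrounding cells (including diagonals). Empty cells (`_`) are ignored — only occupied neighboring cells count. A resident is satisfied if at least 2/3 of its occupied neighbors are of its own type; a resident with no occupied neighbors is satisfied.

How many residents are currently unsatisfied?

(1,1)2 3/3 ✓
(1,2)2 3/5 ✗
(1,3)1 2/4 ✗
(1,5)2 1/3 ✗
(1,6)2 1/2 ✗
(2,1)2 4/4 ✓
(2,2)2 4/6 ✓
(2,3)1 3/6 ✗
(2,4)1 5/6 ✓
(2,5)1 3/6 ✗
(3,2)2 4/6 ✓
(3,4)1 4/6 ✓
(3,5)1 3/5 ✗
(3,6)2 0/2 ✗
(4,1)1 1/4 ✗
(4,2)2 3/5 ✗
(4,3)2 4/5 ✓
(4,4)2 2/4 ✗
(5,1)1 1/3 ✗
(5,2)2 2/5 ✗
(5,5)2 1/3 ✗
(5,6)1 0/1 ✗
(6,3)1 4/5 ✓
(6,4)1 3/5 ✗
(7,1)2 0/1 ✗
(7,2)1 2/3 ✓
(7,3)1 4/4 ✓
(7,4)1 3/4 ✓
(7,5)2 0/3 ✗
(7,6)1 0/1 ✗
Unsatisfied: (1,2), (1,3), (1,5), (1,6), (2,3), (2,5), (3,5), (3,6), (4,1), (4,2), (4,4), (5,1), (5,2), (5,5), (5,6), (6,4), (7,1), (7,5), (7,6) — 19 in total.

19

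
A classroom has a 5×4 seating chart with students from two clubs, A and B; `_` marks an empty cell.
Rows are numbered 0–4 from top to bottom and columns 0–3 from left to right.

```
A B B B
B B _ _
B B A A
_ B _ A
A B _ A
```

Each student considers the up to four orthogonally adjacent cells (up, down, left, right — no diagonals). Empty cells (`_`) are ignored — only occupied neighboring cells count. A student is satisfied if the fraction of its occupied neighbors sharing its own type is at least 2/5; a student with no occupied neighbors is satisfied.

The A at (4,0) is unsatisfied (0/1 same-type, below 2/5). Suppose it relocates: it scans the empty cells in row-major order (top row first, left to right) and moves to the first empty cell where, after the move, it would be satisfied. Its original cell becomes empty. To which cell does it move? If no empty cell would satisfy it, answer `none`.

(1,3)

Vacating (4,0). Empty cells in order:
  (1,2): 1/3 same-type → still unsatisfied.
  (1,3): 1/2 same-type → satisfied — stop here.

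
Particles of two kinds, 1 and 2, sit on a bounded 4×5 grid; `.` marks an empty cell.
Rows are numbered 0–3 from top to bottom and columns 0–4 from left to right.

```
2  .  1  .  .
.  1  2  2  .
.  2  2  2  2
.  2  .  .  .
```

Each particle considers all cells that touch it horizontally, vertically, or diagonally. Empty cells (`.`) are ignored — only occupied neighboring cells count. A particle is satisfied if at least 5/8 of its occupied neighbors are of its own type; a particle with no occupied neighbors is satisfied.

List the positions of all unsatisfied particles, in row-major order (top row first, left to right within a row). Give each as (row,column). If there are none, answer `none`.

(0,0)2 0/1 unhappy
(0,2)1 1/3 unhappy
(1,1)1 1/5 unhappy
(1,2)2 4/6 ok
(1,3)2 4/5 ok
(2,1)2 3/4 ok
(2,2)2 5/6 ok
(2,3)2 4/4 ok
(2,4)2 2/2 ok
(3,1)2 2/2 ok

(0,0), (0,2), (1,1)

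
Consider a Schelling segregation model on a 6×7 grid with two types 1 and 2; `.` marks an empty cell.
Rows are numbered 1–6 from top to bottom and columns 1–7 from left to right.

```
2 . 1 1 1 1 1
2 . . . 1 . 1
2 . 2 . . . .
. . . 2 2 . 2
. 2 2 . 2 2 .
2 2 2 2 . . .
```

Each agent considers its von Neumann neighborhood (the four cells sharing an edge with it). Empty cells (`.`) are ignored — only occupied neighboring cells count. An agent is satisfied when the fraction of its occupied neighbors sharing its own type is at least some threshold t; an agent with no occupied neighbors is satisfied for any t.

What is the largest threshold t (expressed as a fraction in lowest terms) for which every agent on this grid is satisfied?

1/1

Row 1: (1,1)2 1/1 · (1,3)1 1/1 · (1,4)1 2/2 · (1,5)1 3/3 · (1,6)1 2/2 · (1,7)1 2/2
Row 2: (2,1)2 2/2 · (2,5)1 1/1 · (2,7)1 1/1
Row 3: (3,1)2 1/1 · (3,3)2 — no occupied neighbors
Row 4: (4,4)2 1/1 · (4,5)2 2/2 · (4,7)2 — no occupied neighbors
Row 5: (5,2)2 2/2 · (5,3)2 2/2 · (5,5)2 2/2 · (5,6)2 1/1
Row 6: (6,1)2 1/1 · (6,2)2 3/3 · (6,3)2 3/3 · (6,4)2 1/1
The smallest same-type fraction is 1/1 at (1,1), which reduces to 1/1. Any threshold above that leaves this agent unsatisfied.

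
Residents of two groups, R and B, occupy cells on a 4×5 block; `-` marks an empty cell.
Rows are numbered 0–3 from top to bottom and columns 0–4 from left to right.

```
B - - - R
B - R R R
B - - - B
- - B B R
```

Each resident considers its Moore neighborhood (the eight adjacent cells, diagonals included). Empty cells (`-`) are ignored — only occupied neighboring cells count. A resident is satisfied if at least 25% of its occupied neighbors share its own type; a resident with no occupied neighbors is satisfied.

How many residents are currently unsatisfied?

(0,0)B 1/1 ✓
(0,4)R 2/2 ✓
(1,0)B 2/2 ✓
(1,2)R 1/1 ✓
(1,3)R 3/4 ✓
(1,4)R 2/3 ✓
(2,0)B 1/1 ✓
(2,4)B 1/4 ✓
(3,2)B 1/1 ✓
(3,3)B 2/3 ✓
(3,4)R 0/2 ✗
Unsatisfied: (3,4) — 1 in total.

1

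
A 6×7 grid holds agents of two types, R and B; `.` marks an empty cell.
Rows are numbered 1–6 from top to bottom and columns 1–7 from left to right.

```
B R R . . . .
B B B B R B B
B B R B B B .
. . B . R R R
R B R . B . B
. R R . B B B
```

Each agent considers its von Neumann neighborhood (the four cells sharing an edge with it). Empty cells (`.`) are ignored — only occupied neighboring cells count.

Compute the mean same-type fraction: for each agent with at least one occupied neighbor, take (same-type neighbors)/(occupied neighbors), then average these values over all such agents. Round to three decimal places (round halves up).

0.558

Row 1: (1,1)B 1/2 · (1,2)R 1/3 · (1,3)R 1/2
Row 2: (2,1)B 3/3 · (2,2)B 3/4 · (2,3)B 2/4 · (2,4)B 2/3 · (2,5)R 0/3 · (2,6)B 2/3 · (2,7)B 1/1
Row 3: (3,1)B 2/2 · (3,2)B 2/3 · (3,3)R 0/4 · (3,4)B 2/3 · (3,5)B 2/4 · (3,6)B 2/3
Row 4: (4,3)B 0/2 · (4,5)R 1/3 · (4,6)R 2/3 · (4,7)R 1/2
Row 5: (5,1)R 0/1 · (5,2)B 0/3 · (5,3)R 1/3 · (5,5)B 1/2 · (5,7)B 1/2
Row 6: (6,2)R 1/2 · (6,3)R 2/2 · (6,5)B 2/2 · (6,6)B 2/2 · (6,7)B 2/2
Sum over 30 agents: 1/2 + 1/3 + 1/2 + 3/3 + 3/4 + 2/4 + 2/3 + 0/3 + 2/3 + 1/1 + 2/2 + 2/3 + 0/4 + 2/3 + 2/4 + 2/3 + 0/2 + 1/3 + 2/3 + 1/2 + 0/1 + 0/3 + 1/3 + 1/2 + 1/2 + 1/2 + 2/2 + 2/2 + 2/2 + 2/2 = 67/4; mean = 67/4 ÷ 30 = 67/120 = 0.558333… → 0.558.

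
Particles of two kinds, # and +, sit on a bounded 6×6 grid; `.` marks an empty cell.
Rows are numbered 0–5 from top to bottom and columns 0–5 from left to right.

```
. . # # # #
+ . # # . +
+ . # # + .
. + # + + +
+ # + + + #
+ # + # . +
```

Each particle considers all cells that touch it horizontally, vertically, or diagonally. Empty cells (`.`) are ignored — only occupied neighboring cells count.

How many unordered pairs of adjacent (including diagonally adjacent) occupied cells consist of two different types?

Scan each occupied cell's neighbors to the right and below (and the two forward diagonals) so each pair is counted once.
Row 0: #(0,2)–#(0,3)= #(0,2)–#(1,2)= #(0,2)–#(1,3)= #(0,3)–#(0,4)= #(0,3)–#(1,3)= #(0,3)–#(1,2)= #(0,4)–#(0,5)= #(0,4)–+(1,5)≠ #(0,4)–#(1,3)= #(0,5)–+(1,5)≠  → 2/10 unlike.
Row 1: +(1,0)–+(2,0)= #(1,2)–#(1,3)= #(1,2)–#(2,2)= #(1,2)–#(2,3)= #(1,3)–#(2,3)= #(1,3)–+(2,4)≠ #(1,3)–#(2,2)= +(1,5)–+(2,4)=  → 1/8 unlike.
Row 2: +(2,0)–+(3,1)= #(2,2)–#(2,3)= #(2,2)–#(3,2)= #(2,2)–+(3,3)≠ #(2,2)–+(3,1)≠ #(2,3)–+(2,4)≠ #(2,3)–+(3,3)≠ #(2,3)–+(3,4)≠ #(2,3)–#(3,2)= +(2,4)–+(3,4)= +(2,4)–+(3,5)= +(2,4)–+(3,3)=  → 5/12 unlike.
Row 3: +(3,1)–#(3,2)≠ +(3,1)–#(4,1)≠ +(3,1)–+(4,2)= +(3,1)–+(4,0)= #(3,2)–+(3,3)≠ #(3,2)–+(4,2)≠ #(3,2)–+(4,3)≠ #(3,2)–#(4,1)= +(3,3)–+(3,4)= +(3,3)–+(4,3)= +(3,3)–+(4,4)= +(3,3)–+(4,2)= +(3,4)–+(3,5)= +(3,4)–+(4,4)= +(3,4)–#(4,5)≠ +(3,4)–+(4,3)= +(3,5)–#(4,5)≠ +(3,5)–+(4,4)=  → 7/18 unlike.
Row 4: +(4,0)–#(4,1)≠ +(4,0)–+(5,0)= +(4,0)–#(5,1)≠ #(4,1)–+(4,2)≠ #(4,1)–#(5,1)= #(4,1)–+(5,2)≠ #(4,1)–+(5,0)≠ +(4,2)–+(4,3)= +(4,2)–+(5,2)= +(4,2)–#(5,3)≠ +(4,2)–#(5,1)≠ +(4,3)–+(4,4)= +(4,3)–#(5,3)≠ +(4,3)–+(5,2)= +(4,4)–#(4,5)≠ +(4,4)–+(5,5)= +(4,4)–#(5,3)≠ #(4,5)–+(5,5)≠  → 11/18 unlike.
Row 5: +(5,0)–#(5,1)≠ #(5,1)–+(5,2)≠ +(5,2)–#(5,3)≠  → 3/3 unlike.
Total adjacent occupied pairs: 69; unlike-type pairs: 29.

29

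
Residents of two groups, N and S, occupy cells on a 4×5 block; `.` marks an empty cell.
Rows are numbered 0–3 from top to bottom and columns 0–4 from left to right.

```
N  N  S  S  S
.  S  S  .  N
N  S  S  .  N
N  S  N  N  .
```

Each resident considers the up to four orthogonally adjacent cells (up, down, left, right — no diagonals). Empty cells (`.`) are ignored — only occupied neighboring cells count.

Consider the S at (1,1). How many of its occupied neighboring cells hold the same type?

2

Occupied neighbors of (1,1): (0,1)=N, (2,1)=S, (1,2)=S.
Same type (S): 2 of 3.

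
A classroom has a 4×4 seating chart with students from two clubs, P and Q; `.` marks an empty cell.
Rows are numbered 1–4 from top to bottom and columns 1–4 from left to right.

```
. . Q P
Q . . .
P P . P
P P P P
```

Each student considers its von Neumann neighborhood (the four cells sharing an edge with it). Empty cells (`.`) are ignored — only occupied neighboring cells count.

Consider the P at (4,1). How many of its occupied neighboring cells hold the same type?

Occupied neighbors of (4,1): (3,1)=P, (4,2)=P.
Same type (P): 2 of 2.

2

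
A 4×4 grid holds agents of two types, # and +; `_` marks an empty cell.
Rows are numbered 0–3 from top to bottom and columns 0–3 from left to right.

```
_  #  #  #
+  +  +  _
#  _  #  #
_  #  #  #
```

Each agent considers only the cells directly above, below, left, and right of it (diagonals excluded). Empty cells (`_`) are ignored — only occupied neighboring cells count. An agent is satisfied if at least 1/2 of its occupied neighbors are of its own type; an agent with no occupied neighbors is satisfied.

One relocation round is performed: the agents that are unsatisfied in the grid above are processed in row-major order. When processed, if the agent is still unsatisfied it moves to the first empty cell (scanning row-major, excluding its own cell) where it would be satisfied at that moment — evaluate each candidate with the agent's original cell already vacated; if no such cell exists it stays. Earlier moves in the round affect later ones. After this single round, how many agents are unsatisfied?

2

Initially unsatisfied (in order): (1,2), (2,0).
  (1,2) → (0,0).
  (2,0) → (1,2).
Resulting grid:
+ # # #
+ + # _
_ _ # #
_ # # #
Unsatisfied now: (0,1), (1,1).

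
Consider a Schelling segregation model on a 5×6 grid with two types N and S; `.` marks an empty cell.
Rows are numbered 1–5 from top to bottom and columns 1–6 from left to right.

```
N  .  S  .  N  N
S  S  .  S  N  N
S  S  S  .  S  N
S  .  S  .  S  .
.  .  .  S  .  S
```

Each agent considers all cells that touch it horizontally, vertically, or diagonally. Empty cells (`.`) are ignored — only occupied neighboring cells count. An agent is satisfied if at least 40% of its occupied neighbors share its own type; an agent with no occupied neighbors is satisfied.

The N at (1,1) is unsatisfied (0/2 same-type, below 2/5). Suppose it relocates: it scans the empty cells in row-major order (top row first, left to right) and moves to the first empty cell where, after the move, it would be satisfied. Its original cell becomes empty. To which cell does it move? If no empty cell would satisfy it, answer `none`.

Vacating (1,1). Empty cells in order:
  (1,2): 0/3 same-type → still unsatisfied.
  (1,4): 2/4 same-type → satisfied — stop here.

(1,4)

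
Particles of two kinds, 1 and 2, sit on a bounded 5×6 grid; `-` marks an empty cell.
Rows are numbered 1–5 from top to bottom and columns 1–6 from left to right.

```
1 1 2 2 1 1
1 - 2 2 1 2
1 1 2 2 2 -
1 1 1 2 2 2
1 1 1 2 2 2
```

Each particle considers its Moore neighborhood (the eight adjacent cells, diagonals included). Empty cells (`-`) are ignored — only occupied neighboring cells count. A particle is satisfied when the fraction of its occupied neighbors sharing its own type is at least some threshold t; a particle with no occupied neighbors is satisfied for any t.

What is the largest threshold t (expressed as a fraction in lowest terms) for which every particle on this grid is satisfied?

1/4

Row 1: (1,1)1 2/2 · (1,2)1 2/4 · (1,3)2 3/4 · (1,4)2 3/5 · (1,5)1 2/5 · (1,6)1 2/3
Row 2: (2,1)1 4/4 · (2,3)2 5/7 · (2,4)2 6/8 · (2,5)1 2/7 · (2,6)2 1/4
Row 3: (3,1)1 4/4 · (3,2)1 5/7 · (3,3)2 4/7 · (3,4)2 6/8 · (3,5)2 6/7
Row 4: (4,1)1 5/5 · (4,2)1 7/8 · (4,3)1 4/8 · (4,4)2 6/8 · (4,5)2 7/7 · (4,6)2 4/4
Row 5: (5,1)1 3/3 · (5,2)1 5/5 · (5,3)1 3/5 · (5,4)2 3/5 · (5,5)2 5/5 · (5,6)2 3/3
The smallest same-type fraction is 1/4 at (2,6), which reduces to 1/4. Any threshold above that leaves this particle unsatisfied.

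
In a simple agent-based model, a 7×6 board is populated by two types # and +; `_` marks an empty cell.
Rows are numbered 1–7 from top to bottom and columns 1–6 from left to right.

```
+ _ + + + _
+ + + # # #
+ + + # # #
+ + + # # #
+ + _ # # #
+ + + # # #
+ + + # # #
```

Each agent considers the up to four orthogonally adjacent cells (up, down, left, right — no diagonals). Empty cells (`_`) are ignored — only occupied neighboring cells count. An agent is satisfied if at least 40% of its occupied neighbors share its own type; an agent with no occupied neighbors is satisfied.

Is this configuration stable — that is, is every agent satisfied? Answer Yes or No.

Row 1: (1,1)+ 1/1 satisfied · (1,3)+ 2/2 satisfied · (1,4)+ 2/3 satisfied · (1,5)+ 1/2 satisfied
Row 2: (2,1)+ 3/3 satisfied · (2,2)+ 3/3 satisfied · (2,3)+ 3/4 satisfied · (2,4)# 2/4 satisfied · (2,5)# 3/4 satisfied · (2,6)# 2/2 satisfied
Row 3: (3,1)+ 3/3 satisfied · (3,2)+ 4/4 satisfied · (3,3)+ 3/4 satisfied · (3,4)# 3/4 satisfied · (3,5)# 4/4 satisfied · (3,6)# 3/3 satisfied
Row 4: (4,1)+ 3/3 satisfied · (4,2)+ 4/4 satisfied · (4,3)+ 2/3 satisfied · (4,4)# 3/4 satisfied · (4,5)# 4/4 satisfied · (4,6)# 3/3 satisfied
Row 5: (5,1)+ 3/3 satisfied · (5,2)+ 3/3 satisfied · (5,4)# 3/3 satisfied · (5,5)# 4/4 satisfied · (5,6)# 3/3 satisfied
Row 6: (6,1)+ 3/3 satisfied · (6,2)+ 4/4 satisfied · (6,3)+ 2/3 satisfied · (6,4)# 3/4 satisfied · (6,5)# 4/4 satisfied · (6,6)# 3/3 satisfied
Row 7: (7,1)+ 2/2 satisfied · (7,2)+ 3/3 satisfied · (7,3)+ 2/3 satisfied · (7,4)# 2/3 satisfied · (7,5)# 3/3 satisfied · (7,6)# 2/2 satisfied
All meet the threshold, so the configuration is stable.

Yes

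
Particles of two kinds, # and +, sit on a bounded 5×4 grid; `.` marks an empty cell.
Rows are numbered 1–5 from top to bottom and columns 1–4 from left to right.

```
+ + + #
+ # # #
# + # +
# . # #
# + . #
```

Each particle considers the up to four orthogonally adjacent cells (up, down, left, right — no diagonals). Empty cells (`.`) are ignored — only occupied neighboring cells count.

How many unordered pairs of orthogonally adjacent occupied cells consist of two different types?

12

Scan each occupied cell's neighbors to the right and below so each pair is counted once.
From row 1: 3 unlike of 7 pairs (running 3/7).
From row 2: 4 unlike of 7 pairs (running 7/14).
From row 3: 4 unlike of 6 pairs (running 11/20).
From row 4: 0 unlike of 3 pairs (running 11/23).
From row 5: 1 unlike of 1 pairs (running 12/24).
Total adjacent occupied pairs: 24; unlike-type pairs: 12.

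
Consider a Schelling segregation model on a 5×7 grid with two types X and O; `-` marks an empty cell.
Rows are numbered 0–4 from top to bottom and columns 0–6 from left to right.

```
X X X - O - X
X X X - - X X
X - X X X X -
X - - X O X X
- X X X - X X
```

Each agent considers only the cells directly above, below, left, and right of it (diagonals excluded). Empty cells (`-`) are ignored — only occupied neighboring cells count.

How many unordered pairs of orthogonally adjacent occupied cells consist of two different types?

Scan each occupied cell's neighbors to the right and below so each pair is counted once.
Row 0: X(0,0)–X(0,1)= X(0,0)–X(1,0)= X(0,1)–X(0,2)= X(0,1)–X(1,1)= X(0,2)–X(1,2)= X(0,6)–X(1,6)=  → 0/6 unlike.
Row 1: X(1,0)–X(1,1)= X(1,0)–X(2,0)= X(1,1)–X(1,2)= X(1,2)–X(2,2)= X(1,5)–X(1,6)= X(1,5)–X(2,5)=  → 0/6 unlike.
Row 2: X(2,0)–X(3,0)= X(2,2)–X(2,3)= X(2,3)–X(2,4)= X(2,3)–X(3,3)= X(2,4)–X(2,5)= X(2,4)–O(3,4)≠ X(2,5)–X(3,5)=  → 1/7 unlike.
Row 3: X(3,3)–O(3,4)≠ X(3,3)–X(4,3)= O(3,4)–X(3,5)≠ X(3,5)–X(3,6)= X(3,5)–X(4,5)= X(3,6)–X(4,6)=  → 2/6 unlike.
Row 4: X(4,1)–X(4,2)= X(4,2)–X(4,3)= X(4,5)–X(4,6)=  → 0/3 unlike.
Total adjacent occupied pairs: 28; unlike-type pairs: 3.

3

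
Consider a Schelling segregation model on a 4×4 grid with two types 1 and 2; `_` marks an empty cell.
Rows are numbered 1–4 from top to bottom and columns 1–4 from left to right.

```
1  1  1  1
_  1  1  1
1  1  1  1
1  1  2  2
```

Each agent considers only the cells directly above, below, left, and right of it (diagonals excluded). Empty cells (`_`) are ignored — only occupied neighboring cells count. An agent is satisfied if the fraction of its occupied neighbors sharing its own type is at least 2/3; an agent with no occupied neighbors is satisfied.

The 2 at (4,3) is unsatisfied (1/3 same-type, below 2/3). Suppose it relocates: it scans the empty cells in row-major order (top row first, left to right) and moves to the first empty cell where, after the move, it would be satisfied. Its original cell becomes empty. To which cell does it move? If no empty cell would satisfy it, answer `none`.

Vacating (4,3). Empty cells in order:
  (2,1): 0/3 same-type → still unsatisfied.

none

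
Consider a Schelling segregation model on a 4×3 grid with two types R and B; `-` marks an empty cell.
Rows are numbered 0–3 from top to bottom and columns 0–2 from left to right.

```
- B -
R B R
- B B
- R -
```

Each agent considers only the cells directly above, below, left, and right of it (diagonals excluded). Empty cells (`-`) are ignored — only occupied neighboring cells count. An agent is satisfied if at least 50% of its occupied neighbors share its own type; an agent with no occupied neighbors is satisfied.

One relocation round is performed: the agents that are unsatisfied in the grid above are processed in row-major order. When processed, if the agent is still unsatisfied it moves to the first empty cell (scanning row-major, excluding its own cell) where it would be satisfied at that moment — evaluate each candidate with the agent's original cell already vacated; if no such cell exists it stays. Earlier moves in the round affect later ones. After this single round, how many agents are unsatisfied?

Initially unsatisfied (in order): (1,0), (1,2), (3,1).
  (1,0) → (0,2).
  (1,2) → (3,0).
  (3,1): now satisfied by earlier moves; stays.
Resulting grid:
- B R
- B -
- B B
R R -
Unsatisfied now: (0,2).

1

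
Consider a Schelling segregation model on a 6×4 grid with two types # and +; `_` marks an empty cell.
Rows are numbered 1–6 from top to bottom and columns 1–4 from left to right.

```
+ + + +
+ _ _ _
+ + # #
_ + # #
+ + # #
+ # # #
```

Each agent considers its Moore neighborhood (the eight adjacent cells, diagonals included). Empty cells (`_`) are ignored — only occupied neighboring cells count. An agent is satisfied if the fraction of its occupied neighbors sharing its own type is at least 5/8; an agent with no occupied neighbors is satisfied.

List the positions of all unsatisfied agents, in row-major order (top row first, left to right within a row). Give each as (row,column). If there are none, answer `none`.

(3,2), (3,3), (4,2), (5,2), (6,2)

(1,1)+ 2/2 satisfied
(1,2)+ 3/3 satisfied
(1,3)+ 2/2 satisfied
(1,4)+ 1/1 satisfied
(2,1)+ 4/4 satisfied
(3,1)+ 3/3 satisfied
(3,2)+ 3/5 not
(3,3)# 3/5 not
(3,4)# 3/3 satisfied
(4,2)+ 4/7 not
(4,3)# 5/8 satisfied
(4,4)# 5/5 satisfied
(5,1)+ 3/4 satisfied
(5,2)+ 3/7 not
(5,3)# 6/8 satisfied
(5,4)# 5/5 satisfied
(6,1)+ 2/3 satisfied
(6,2)# 2/5 not
(6,3)# 4/5 satisfied
(6,4)# 3/3 satisfied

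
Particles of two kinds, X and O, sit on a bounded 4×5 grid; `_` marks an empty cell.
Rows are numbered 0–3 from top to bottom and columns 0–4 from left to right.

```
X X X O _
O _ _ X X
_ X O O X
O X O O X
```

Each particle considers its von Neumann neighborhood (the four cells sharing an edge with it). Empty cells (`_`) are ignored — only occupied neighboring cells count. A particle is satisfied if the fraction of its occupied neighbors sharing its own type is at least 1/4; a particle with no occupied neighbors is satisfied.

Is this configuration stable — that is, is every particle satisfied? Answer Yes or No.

No

Row 0: (0,0)X 1/2 ✓ · (0,1)X 2/2 ✓ · (0,2)X 1/2 ✓ · (0,3)O 0/2 ✗
Row 1: (1,0)O 0/1 ✗ · (1,3)X 1/3 ✓ · (1,4)X 2/2 ✓
Row 2: (2,1)X 1/2 ✓ · (2,2)O 2/3 ✓ · (2,3)O 2/4 ✓ · (2,4)X 2/3 ✓
Row 3: (3,0)O 0/1 ✗ · (3,1)X 1/3 ✓ · (3,2)O 2/3 ✓ · (3,3)O 2/3 ✓ · (3,4)X 1/2 ✓
For instance (0,3) has only 0/2 same-type neighbors, below 1/4.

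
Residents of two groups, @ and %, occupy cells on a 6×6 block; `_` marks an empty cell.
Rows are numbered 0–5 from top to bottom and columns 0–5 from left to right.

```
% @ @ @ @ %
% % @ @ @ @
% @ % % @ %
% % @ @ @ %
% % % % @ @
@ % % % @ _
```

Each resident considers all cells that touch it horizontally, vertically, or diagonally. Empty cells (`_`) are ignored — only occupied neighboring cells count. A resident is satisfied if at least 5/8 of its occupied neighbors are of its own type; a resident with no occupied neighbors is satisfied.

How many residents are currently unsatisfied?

18

(0,0)% 2/3 ok
(0,1)@ 2/5 unhappy
(0,2)@ 4/5 ok
(0,3)@ 5/5 ok
(0,4)@ 4/5 ok
(0,5)% 0/3 unhappy
(1,0)% 3/5 unhappy
(1,1)% 4/8 unhappy
(1,2)@ 5/8 ok
(1,3)@ 6/8 ok
(1,4)@ 5/8 ok
(1,5)@ 3/5 unhappy
(2,0)% 4/5 ok
(2,1)@ 2/8 unhappy
(2,2)% 3/8 unhappy
(2,3)% 1/8 unhappy
(2,4)@ 5/8 ok
(2,5)% 1/5 unhappy
(3,0)% 4/5 ok
(3,1)% 6/8 ok
(3,2)@ 2/8 unhappy
(3,3)@ 4/8 unhappy
(3,4)@ 4/8 unhappy
(3,5)% 1/5 unhappy
(4,0)% 4/5 ok
(4,1)% 6/8 ok
(4,2)% 6/8 ok
(4,3)% 3/8 unhappy
(4,4)@ 4/7 unhappy
(4,5)@ 3/4 ok
(5,0)@ 0/3 unhappy
(5,1)% 4/5 ok
(5,2)% 5/5 ok
(5,3)% 3/5 unhappy
(5,4)@ 2/4 unhappy
Unsatisfied: (0,1), (0,5), (1,0), (1,1), (1,5), (2,1), (2,2), (2,3), (2,5), (3,2), (3,3), (3,4), (3,5), (4,3), (4,4), (5,0), (5,3), (5,4) — 18 in total.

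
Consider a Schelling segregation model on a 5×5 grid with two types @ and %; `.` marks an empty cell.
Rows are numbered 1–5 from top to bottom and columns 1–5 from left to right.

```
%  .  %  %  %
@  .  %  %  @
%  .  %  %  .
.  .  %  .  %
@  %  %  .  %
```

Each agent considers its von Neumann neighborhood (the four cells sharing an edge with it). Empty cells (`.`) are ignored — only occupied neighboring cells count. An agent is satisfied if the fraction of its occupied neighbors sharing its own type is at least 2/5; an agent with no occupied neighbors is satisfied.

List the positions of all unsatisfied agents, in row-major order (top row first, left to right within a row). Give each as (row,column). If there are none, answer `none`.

(1,1), (2,1), (2,5), (3,1), (5,1)

Row 1: (1,1)% 0/1 ✗ · (1,3)% 2/2 ✓ · (1,4)% 3/3 ✓ · (1,5)% 1/2 ✓
Row 2: (2,1)@ 0/2 ✗ · (2,3)% 3/3 ✓ · (2,4)% 3/4 ✓ · (2,5)@ 0/2 ✗
Row 3: (3,1)% 0/1 ✗ · (3,3)% 3/3 ✓ · (3,4)% 2/2 ✓
Row 4: (4,3)% 2/2 ✓ · (4,5)% 1/1 ✓
Row 5: (5,1)@ 0/1 ✗ · (5,2)% 1/2 ✓ · (5,3)% 2/2 ✓ · (5,5)% 1/1 ✓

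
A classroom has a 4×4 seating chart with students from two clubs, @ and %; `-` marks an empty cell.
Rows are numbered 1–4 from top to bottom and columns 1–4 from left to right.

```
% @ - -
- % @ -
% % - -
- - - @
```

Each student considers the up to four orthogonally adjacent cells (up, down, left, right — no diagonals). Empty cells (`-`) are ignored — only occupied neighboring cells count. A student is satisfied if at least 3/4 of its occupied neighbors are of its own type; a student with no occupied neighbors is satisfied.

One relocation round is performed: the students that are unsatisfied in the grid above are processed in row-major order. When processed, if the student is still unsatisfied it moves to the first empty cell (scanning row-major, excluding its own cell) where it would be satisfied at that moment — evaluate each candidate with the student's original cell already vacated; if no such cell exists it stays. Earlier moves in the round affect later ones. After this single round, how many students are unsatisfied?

Initially unsatisfied (in order): (1,1), (1,2), (2,2), (2,3).
  (1,1) → (1,4).
  (1,2) → (1,1).
  (2,2) → (4,1).
  (2,3): now satisfied by earlier moves; stays.
Resulting grid:
@ - - %
- - @ -
% % - -
% - - @
All satisfied now.

0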